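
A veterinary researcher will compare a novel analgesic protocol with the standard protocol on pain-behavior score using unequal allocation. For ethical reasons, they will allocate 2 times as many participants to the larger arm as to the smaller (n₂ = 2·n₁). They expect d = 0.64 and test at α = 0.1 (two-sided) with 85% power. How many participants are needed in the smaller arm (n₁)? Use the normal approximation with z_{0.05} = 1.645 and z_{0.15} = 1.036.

n₁ = 27

With allocation ratio k = n₂/n₁ = 2, Var(x̄₁−x̄₂) = σ²(1/n₁ + 1/(k·n₁)) = σ²·(k+1)/(k·n₁).
So n₁ = (1 + 1/k)·((z_{α/2} + z_β)/d)² = 1.500 × (2.681/0.64)².
n₁ = 1.500 × 17.55 = 26.3.
Round up: n₁ = 27, giving n₂ = 2 × 27 = 54.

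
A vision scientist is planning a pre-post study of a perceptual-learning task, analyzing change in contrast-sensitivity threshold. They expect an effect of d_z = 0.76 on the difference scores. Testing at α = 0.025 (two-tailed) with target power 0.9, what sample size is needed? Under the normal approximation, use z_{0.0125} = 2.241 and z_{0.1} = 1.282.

n = 22 pairs

For a paired (one-sample on differences) test: n = ((z_{α/2} + z_β) / d)².
z_{α/2} + z_β = 2.241 + 1.282 = 3.523.
n = (3.523 / 0.76)² = 4.636² = 21.49.
Round up.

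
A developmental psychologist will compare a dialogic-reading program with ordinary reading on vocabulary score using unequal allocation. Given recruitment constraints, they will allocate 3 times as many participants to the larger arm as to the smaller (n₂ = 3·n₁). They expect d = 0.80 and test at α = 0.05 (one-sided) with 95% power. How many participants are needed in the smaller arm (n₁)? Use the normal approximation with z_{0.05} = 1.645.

With allocation ratio k = n₂/n₁ = 3, Var(x̄₁−x̄₂) = σ²(1/n₁ + 1/(k·n₁)) = σ²·(k+1)/(k·n₁).
So n₁ = (1 + 1/k)·((z_{α} + z_β)/d)² = 1.333 × (3.290/0.80)².
n₁ = 1.333 × 16.91 = 22.6.
Round up: n₁ = 23, giving n₂ = 3 × 23 = 69.

n₁ = 23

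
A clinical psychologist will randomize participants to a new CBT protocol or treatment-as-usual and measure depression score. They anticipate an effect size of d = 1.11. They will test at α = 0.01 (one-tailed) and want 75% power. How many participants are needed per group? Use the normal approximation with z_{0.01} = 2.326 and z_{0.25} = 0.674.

For two independent groups with equal n: n = 2·((z_{α} + z_β) / d)².
z_{α} + z_β = 2.326 + 0.674 = 3.000.
n = 2 × (3.000 / 1.11)² = 2 × 2.703² = 2 × 7.30 = 14.6.
Round up to the next whole participant.

n = 15 per group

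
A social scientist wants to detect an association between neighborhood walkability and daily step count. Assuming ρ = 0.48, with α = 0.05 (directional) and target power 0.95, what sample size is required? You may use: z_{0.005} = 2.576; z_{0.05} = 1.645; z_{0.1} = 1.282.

n = 43

Fisher's z: C = ½·ln((1+r)/(1−r)) = ½·ln(2.8462) = 0.5230.
n = ((z_{α} + z_β)/C)² + 3.
(1.645 + 1.645) / 0.5230 = 3.290 / 0.5230 = 6.291.
n = 6.291² + 3 = 39.57 + 3 = 42.6.
Round up.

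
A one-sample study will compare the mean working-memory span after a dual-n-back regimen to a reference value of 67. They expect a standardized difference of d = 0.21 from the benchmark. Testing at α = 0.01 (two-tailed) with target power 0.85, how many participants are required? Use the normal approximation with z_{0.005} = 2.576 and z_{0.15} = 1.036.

For a one-sample test: n = ((z_{α/2} + z_β) / d)².
z_{α/2} + z_β = 2.576 + 1.036 = 3.612.
n = (3.612 / 0.21)² = 17.200² = 295.84.
Round up.

n = 296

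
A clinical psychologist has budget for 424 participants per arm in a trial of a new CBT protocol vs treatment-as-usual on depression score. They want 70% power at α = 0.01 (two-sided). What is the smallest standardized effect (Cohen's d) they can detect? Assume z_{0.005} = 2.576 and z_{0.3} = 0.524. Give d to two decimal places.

For two independent groups of n = 424 each: d_min = (z_{α/2} + z_β)·√(2/n).
z-sum = 2.576 + 0.524 = 3.100.
d_min = 3.100 × √(2/424) = 3.100 × 0.0687 = 0.213.

d_min ≈ 0.21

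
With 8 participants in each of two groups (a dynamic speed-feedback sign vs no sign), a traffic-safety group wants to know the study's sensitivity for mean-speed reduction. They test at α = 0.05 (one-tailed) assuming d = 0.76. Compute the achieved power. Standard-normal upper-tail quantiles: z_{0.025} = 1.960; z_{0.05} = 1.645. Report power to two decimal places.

For two equal groups, power = Φ(d·√(n/2) − z_{α}).
d·√(n/2) = 0.76 × √(8/2) = 0.76 × 2.000 = 1.520.
z_β = 1.520 − 1.645 = -0.125.
Power = Φ(-0.125) = 0.450.

power ≈ 0.45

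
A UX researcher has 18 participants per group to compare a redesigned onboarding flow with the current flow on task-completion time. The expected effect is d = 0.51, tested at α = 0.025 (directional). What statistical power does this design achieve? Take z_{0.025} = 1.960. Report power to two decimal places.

For two equal groups, power = Φ(d·√(n/2) − z_{α}).
d·√(n/2) = 0.51 × √(18/2) = 0.51 × 3.000 = 1.530.
z_β = 1.530 − 1.960 = -0.430.
Power = Φ(-0.430) = 0.334.

power ≈ 0.33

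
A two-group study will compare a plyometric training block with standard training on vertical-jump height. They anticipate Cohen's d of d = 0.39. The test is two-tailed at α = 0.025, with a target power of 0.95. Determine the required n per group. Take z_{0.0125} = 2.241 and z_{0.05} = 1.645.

n = 199 per group

For two independent groups with equal n: n = 2·((z_{α/2} + z_β) / d)².
z_{α/2} + z_β = 2.241 + 1.645 = 3.886.
n = 2 × (3.886 / 0.39)² = 2 × 9.964² = 2 × 99.28 = 198.6.
Round up to the next whole participant.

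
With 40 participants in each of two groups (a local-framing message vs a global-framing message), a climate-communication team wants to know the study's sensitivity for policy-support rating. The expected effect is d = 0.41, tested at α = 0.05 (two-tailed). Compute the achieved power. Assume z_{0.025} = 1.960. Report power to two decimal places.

power ≈ 0.45

For two equal groups, power = Φ(d·√(n/2) − z_{α/2}).
d·√(n/2) = 0.41 × √(40/2) = 0.41 × 4.472 = 1.834.
z_β = 1.834 − 1.960 = -0.126.
Power = Φ(-0.126) = 0.450.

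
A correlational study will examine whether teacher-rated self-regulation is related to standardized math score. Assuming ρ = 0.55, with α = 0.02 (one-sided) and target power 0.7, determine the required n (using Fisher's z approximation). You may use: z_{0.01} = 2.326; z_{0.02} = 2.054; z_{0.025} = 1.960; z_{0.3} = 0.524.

n = 21

Fisher's z: C = ½·ln((1+r)/(1−r)) = ½·ln(3.4444) = 0.6184.
n = ((z_{α} + z_β)/C)² + 3.
(2.054 + 0.524) / 0.6184 = 2.578 / 0.6184 = 4.169.
n = 4.169² + 3 = 17.38 + 3 = 20.4.
Round up.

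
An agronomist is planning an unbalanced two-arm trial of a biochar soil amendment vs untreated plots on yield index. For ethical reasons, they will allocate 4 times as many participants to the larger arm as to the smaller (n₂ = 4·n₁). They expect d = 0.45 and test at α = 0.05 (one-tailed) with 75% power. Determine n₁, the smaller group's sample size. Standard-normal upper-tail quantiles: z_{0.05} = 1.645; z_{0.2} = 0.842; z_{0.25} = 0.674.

n₁ = 34

With allocation ratio k = n₂/n₁ = 4, Var(x̄₁−x̄₂) = σ²(1/n₁ + 1/(k·n₁)) = σ²·(k+1)/(k·n₁).
So n₁ = (1 + 1/k)·((z_{α} + z_β)/d)² = 1.250 × (2.319/0.45)².
n₁ = 1.250 × 26.56 = 33.2.
Round up: n₁ = 34, giving n₂ = 4 × 34 = 136.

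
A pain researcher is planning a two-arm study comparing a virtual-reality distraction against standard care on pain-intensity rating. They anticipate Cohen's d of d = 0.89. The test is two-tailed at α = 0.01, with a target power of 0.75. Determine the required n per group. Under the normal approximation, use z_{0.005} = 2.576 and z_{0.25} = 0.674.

For two independent groups with equal n: n = 2·((z_{α/2} + z_β) / d)².
z_{α/2} + z_β = 2.576 + 0.674 = 3.250.
n = 2 × (3.250 / 0.89)² = 2 × 3.652² = 2 × 13.33 = 26.7.
Round up to the next whole participant.

n = 27 per group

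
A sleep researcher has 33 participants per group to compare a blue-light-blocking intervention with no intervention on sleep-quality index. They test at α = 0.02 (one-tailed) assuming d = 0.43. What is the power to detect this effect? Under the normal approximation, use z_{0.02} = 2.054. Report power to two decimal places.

power ≈ 0.38

For two equal groups, power = Φ(d·√(n/2) − z_{α}).
d·√(n/2) = 0.43 × √(33/2) = 0.43 × 4.062 = 1.747.
z_β = 1.747 − 2.054 = -0.307.
Power = Φ(-0.307) = 0.379.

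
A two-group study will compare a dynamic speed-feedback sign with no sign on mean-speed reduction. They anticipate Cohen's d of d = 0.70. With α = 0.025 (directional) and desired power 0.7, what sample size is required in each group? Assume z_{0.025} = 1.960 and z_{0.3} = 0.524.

For two independent groups with equal n: n = 2·((z_{α} + z_β) / d)².
z_{α} + z_β = 1.960 + 0.524 = 2.484.
n = 2 × (2.484 / 0.70)² = 2 × 3.549² = 2 × 12.59 = 25.2.
Round up to the next whole participant.

n = 26 per group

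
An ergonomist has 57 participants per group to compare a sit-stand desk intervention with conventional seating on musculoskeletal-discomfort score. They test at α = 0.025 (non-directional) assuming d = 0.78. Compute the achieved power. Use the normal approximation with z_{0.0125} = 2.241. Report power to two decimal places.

For two equal groups, power = Φ(d·√(n/2) − z_{α/2}).
d·√(n/2) = 0.78 × √(57/2) = 0.78 × 5.339 = 4.164.
z_β = 4.164 − 2.241 = 1.923.
Power = Φ(1.923) = 0.973.

power ≈ 0.97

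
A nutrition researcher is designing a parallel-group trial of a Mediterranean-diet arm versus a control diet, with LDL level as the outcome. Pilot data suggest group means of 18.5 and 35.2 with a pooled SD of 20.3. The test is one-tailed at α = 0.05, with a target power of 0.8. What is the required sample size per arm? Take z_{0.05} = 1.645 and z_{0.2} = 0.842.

Cohen's d = |M₁ − M₂| / SD_pooled = |18.5 − 35.2| / 20.3 = 16.7 / 20.3 = 0.823.
For two independent groups with equal n: n = 2·((z_{α} + z_β) / d)².
z_{α} + z_β = 1.645 + 0.842 = 2.487.
n = 2 × (2.487 / 0.823)² = 2 × 3.022² = 2 × 9.13 = 18.3.
Round up to the next whole participant.

n = 19 per group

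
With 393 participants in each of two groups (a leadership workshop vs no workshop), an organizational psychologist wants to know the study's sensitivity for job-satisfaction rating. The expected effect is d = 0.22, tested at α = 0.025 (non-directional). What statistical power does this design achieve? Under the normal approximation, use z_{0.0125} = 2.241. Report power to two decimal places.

For two equal groups, power = Φ(d·√(n/2) − z_{α/2}).
d·√(n/2) = 0.22 × √(393/2) = 0.22 × 14.018 = 3.084.
z_β = 3.084 − 2.241 = 0.843.
Power = Φ(0.843) = 0.800.

power ≈ 0.80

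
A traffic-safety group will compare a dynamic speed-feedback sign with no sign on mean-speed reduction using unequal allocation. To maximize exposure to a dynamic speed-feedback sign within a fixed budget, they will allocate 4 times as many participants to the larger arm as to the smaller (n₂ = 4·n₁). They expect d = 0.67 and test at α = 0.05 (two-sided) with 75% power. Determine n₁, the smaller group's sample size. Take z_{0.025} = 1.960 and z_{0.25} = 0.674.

n₁ = 20

With allocation ratio k = n₂/n₁ = 4, Var(x̄₁−x̄₂) = σ²(1/n₁ + 1/(k·n₁)) = σ²·(k+1)/(k·n₁).
So n₁ = (1 + 1/k)·((z_{α/2} + z_β)/d)² = 1.250 × (2.634/0.67)².
n₁ = 1.250 × 15.46 = 19.3.
Round up: n₁ = 20, giving n₂ = 4 × 20 = 80.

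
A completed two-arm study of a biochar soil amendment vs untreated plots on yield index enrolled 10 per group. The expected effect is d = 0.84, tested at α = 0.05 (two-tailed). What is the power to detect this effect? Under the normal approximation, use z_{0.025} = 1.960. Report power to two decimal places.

For two equal groups, power = Φ(d·√(n/2) − z_{α/2}).
d·√(n/2) = 0.84 × √(10/2) = 0.84 × 2.236 = 1.878.
z_β = 1.878 − 1.960 = -0.082.
Power = Φ(-0.082) = 0.467.

power ≈ 0.47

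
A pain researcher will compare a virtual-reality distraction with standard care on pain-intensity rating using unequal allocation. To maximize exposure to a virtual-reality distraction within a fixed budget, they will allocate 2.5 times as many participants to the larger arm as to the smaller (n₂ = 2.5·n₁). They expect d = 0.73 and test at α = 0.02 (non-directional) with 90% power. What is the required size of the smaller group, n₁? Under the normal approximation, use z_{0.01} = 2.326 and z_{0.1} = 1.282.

n₁ = 35

With allocation ratio k = n₂/n₁ = 2.5, Var(x̄₁−x̄₂) = σ²(1/n₁ + 1/(k·n₁)) = σ²·(k+1)/(k·n₁).
So n₁ = (1 + 1/k)·((z_{α/2} + z_β)/d)² = 1.400 × (3.608/0.73)².
n₁ = 1.400 × 24.43 = 34.2.
Round up: n₁ = 35, giving n₂ = ⌈2.5 × 35⌉ = ⌈87.5⌉ = 88.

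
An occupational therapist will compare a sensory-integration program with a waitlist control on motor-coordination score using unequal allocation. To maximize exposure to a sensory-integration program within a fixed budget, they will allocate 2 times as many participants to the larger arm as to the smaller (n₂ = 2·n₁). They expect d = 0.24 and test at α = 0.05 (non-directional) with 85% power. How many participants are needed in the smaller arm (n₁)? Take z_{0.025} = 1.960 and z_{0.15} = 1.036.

With allocation ratio k = n₂/n₁ = 2, Var(x̄₁−x̄₂) = σ²(1/n₁ + 1/(k·n₁)) = σ²·(k+1)/(k·n₁).
So n₁ = (1 + 1/k)·((z_{α/2} + z_β)/d)² = 1.500 × (2.996/0.24)².
n₁ = 1.500 × 155.83 = 233.8.
Round up: n₁ = 234, giving n₂ = 2 × 234 = 468.

n₁ = 234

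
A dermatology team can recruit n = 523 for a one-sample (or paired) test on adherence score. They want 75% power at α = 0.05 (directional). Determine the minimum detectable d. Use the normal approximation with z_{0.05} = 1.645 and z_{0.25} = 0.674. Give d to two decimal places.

For a single sample (or paired design) of n = 523: d_min = (z_{α} + z_β)/√n.
z-sum = 1.645 + 0.674 = 2.319.
d_min = 2.319 / √523 = 2.319 / 22.869 = 0.101.

d_min ≈ 0.10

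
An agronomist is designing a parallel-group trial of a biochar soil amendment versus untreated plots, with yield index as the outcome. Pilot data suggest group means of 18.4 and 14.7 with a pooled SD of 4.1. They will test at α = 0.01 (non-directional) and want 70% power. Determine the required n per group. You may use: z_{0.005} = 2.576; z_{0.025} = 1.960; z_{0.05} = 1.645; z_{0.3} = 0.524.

Cohen's d = |M₁ − M₂| / SD_pooled = |18.4 − 14.7| / 4.1 = 3.7 / 4.1 = 0.902.
For two independent groups with equal n: n = 2·((z_{α/2} + z_β) / d)².
z_{α/2} + z_β = 2.576 + 0.524 = 3.100.
n = 2 × (3.100 / 0.902)² = 2 × 3.437² = 2 × 11.81 = 23.6.
Round up to the next whole participant.

n = 24 per group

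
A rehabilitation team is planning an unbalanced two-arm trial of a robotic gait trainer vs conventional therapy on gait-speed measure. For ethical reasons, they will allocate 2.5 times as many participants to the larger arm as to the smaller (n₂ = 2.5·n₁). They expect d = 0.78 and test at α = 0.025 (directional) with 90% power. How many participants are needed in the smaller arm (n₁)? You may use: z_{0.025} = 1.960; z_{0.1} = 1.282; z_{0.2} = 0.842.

n₁ = 25

With allocation ratio k = n₂/n₁ = 2.5, Var(x̄₁−x̄₂) = σ²(1/n₁ + 1/(k·n₁)) = σ²·(k+1)/(k·n₁).
So n₁ = (1 + 1/k)·((z_{α} + z_β)/d)² = 1.400 × (3.242/0.78)².
n₁ = 1.400 × 17.28 = 24.2.
Round up: n₁ = 25, giving n₂ = ⌈2.5 × 25⌉ = ⌈62.5⌉ = 63.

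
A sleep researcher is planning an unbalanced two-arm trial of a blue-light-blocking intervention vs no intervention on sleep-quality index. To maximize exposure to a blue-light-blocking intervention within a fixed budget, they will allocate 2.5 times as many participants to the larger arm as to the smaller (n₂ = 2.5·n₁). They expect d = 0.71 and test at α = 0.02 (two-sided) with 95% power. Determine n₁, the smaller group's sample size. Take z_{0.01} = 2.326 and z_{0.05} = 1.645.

n₁ = 44

With allocation ratio k = n₂/n₁ = 2.5, Var(x̄₁−x̄₂) = σ²(1/n₁ + 1/(k·n₁)) = σ²·(k+1)/(k·n₁).
So n₁ = (1 + 1/k)·((z_{α/2} + z_β)/d)² = 1.400 × (3.971/0.71)².
n₁ = 1.400 × 31.28 = 43.8.
Round up: n₁ = 44, giving n₂ = 2.5 × 44 = 110.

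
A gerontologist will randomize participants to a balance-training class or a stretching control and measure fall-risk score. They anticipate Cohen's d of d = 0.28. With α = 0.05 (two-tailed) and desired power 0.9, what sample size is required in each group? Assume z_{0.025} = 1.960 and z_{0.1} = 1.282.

For two independent groups with equal n: n = 2·((z_{α/2} + z_β) / d)².
z_{α/2} + z_β = 1.960 + 1.282 = 3.242.
n = 2 × (3.242 / 0.28)² = 2 × 11.579² = 2 × 134.06 = 268.1.
Round up to the next whole participant.

n = 269 per group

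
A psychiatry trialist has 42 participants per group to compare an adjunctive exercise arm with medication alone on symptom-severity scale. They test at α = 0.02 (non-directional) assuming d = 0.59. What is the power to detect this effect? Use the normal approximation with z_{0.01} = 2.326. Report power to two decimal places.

For two equal groups, power = Φ(d·√(n/2) − z_{α/2}).
d·√(n/2) = 0.59 × √(42/2) = 0.59 × 4.583 = 2.704.
z_β = 2.704 − 2.326 = 0.378.
Power = Φ(0.378) = 0.647.

power ≈ 0.65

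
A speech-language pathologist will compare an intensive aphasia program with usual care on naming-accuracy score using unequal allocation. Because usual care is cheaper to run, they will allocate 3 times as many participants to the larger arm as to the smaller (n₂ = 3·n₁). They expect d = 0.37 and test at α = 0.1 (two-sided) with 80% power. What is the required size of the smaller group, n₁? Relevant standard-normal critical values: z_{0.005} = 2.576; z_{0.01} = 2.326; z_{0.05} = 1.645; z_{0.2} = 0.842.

n₁ = 61

With allocation ratio k = n₂/n₁ = 3, Var(x̄₁−x̄₂) = σ²(1/n₁ + 1/(k·n₁)) = σ²·(k+1)/(k·n₁).
So n₁ = (1 + 1/k)·((z_{α/2} + z_β)/d)² = 1.333 × (2.487/0.37)².
n₁ = 1.333 × 45.18 = 60.2.
Round up: n₁ = 61, giving n₂ = 3 × 61 = 183.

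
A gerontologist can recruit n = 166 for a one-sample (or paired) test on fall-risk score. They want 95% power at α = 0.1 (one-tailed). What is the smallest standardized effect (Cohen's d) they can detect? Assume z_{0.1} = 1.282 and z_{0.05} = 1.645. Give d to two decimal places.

For a single sample (or paired design) of n = 166: d_min = (z_{α} + z_β)/√n.
z-sum = 1.282 + 1.645 = 2.927.
d_min = 2.927 / √166 = 2.927 / 12.884 = 0.227.

d_min ≈ 0.23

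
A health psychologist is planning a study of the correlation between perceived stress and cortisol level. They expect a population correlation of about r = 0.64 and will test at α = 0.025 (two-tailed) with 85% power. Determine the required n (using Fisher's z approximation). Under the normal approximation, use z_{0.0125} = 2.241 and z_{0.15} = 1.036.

Fisher's z: C = ½·ln((1+r)/(1−r)) = ½·ln(4.5556) = 0.7582.
n = ((z_{α/2} + z_β)/C)² + 3.
(2.241 + 1.036) / 0.7582 = 3.277 / 0.7582 = 4.322.
n = 4.322² + 3 = 18.68 + 3 = 21.7.
Round up.

n = 22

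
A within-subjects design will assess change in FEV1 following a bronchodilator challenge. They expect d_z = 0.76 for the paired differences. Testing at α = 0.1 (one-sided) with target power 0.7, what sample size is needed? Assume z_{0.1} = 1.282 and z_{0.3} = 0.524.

For a paired (one-sample on differences) test: n = ((z_{α} + z_β) / d)².
z_{α} + z_β = 1.282 + 0.524 = 1.806.
n = (1.806 / 0.76)² = 2.376² = 5.65.
Round up.

n = 6 pairs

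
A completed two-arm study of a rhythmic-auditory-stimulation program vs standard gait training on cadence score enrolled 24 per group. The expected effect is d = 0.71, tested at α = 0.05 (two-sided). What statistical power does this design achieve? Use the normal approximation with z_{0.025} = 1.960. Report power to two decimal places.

For two equal groups, power = Φ(d·√(n/2) − z_{α/2}).
d·√(n/2) = 0.71 × √(24/2) = 0.71 × 3.464 = 2.460.
z_β = 2.460 − 1.960 = 0.500.
Power = Φ(0.500) = 0.691.

power ≈ 0.69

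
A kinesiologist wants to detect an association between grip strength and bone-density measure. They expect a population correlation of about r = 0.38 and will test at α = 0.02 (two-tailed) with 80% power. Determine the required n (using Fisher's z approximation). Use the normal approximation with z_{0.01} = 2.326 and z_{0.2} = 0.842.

Fisher's z: C = ½·ln((1+r)/(1−r)) = ½·ln(2.2258) = 0.4001.
n = ((z_{α/2} + z_β)/C)² + 3.
(2.326 + 0.842) / 0.4001 = 3.168 / 0.4001 = 7.918.
n = 7.918² + 3 = 62.70 + 3 = 65.7.
Round up.

n = 66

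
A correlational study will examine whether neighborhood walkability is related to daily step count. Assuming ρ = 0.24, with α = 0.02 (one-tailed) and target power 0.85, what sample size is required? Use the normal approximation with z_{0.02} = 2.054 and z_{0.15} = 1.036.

n = 163

Fisher's z: C = ½·ln((1+r)/(1−r)) = ½·ln(1.6316) = 0.2448.
n = ((z_{α} + z_β)/C)² + 3.
(2.054 + 1.036) / 0.2448 = 3.090 / 0.2448 = 12.623.
n = 12.623² + 3 = 159.33 + 3 = 162.3.
Round up.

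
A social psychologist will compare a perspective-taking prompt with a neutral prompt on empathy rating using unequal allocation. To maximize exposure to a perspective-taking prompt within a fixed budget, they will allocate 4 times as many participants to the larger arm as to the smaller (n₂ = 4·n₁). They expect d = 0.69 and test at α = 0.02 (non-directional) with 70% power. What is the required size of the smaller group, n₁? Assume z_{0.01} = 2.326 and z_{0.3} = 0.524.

n₁ = 22

With allocation ratio k = n₂/n₁ = 4, Var(x̄₁−x̄₂) = σ²(1/n₁ + 1/(k·n₁)) = σ²·(k+1)/(k·n₁).
So n₁ = (1 + 1/k)·((z_{α/2} + z_β)/d)² = 1.250 × (2.850/0.69)².
n₁ = 1.250 × 17.06 = 21.3.
Round up: n₁ = 22, giving n₂ = 4 × 22 = 88.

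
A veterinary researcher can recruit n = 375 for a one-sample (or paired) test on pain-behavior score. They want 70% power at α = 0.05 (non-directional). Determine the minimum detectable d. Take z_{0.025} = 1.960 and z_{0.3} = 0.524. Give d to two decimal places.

For a single sample (or paired design) of n = 375: d_min = (z_{α/2} + z_β)/√n.
z-sum = 1.960 + 0.524 = 2.484.
d_min = 2.484 / √375 = 2.484 / 19.365 = 0.128.

d_min ≈ 0.13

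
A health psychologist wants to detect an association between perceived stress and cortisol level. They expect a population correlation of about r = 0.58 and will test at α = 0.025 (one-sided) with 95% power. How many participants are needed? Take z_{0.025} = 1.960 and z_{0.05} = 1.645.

Fisher's z: C = ½·ln((1+r)/(1−r)) = ½·ln(3.7619) = 0.6625.
n = ((z_{α} + z_β)/C)² + 3.
(1.960 + 1.645) / 0.6625 = 3.605 / 0.6625 = 5.442.
n = 5.442² + 3 = 29.61 + 3 = 32.6.
Round up.

n = 33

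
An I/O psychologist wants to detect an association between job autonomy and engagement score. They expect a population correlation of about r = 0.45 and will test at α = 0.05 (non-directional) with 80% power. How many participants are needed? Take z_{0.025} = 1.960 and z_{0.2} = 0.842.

n = 37

Fisher's z: C = ½·ln((1+r)/(1−r)) = ½·ln(2.6364) = 0.4847.
n = ((z_{α/2} + z_β)/C)² + 3.
(1.960 + 0.842) / 0.4847 = 2.802 / 0.4847 = 5.781.
n = 5.781² + 3 = 33.42 + 3 = 36.4.
Round up.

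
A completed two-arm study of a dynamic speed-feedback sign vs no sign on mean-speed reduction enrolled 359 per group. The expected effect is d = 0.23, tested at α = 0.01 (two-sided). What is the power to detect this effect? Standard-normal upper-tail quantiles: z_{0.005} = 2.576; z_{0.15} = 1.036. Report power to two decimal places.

power ≈ 0.69

For two equal groups, power = Φ(d·√(n/2) − z_{α/2}).
d·√(n/2) = 0.23 × √(359/2) = 0.23 × 13.398 = 3.081.
z_β = 3.081 − 2.576 = 0.505.
Power = Φ(0.505) = 0.693.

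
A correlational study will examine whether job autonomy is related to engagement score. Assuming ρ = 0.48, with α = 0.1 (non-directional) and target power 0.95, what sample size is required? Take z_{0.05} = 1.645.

Fisher's z: C = ½·ln((1+r)/(1−r)) = ½·ln(2.8462) = 0.5230.
n = ((z_{α/2} + z_β)/C)² + 3.
(1.645 + 1.645) / 0.5230 = 3.290 / 0.5230 = 6.291.
n = 6.291² + 3 = 39.57 + 3 = 42.6.
Round up.

n = 43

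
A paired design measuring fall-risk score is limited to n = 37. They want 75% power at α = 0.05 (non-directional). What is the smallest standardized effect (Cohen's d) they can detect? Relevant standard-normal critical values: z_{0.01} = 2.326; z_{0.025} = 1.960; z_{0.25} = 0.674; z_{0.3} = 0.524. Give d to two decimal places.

For a single sample (or paired design) of n = 37: d_min = (z_{α/2} + z_β)/√n.
z-sum = 1.960 + 0.674 = 2.634.
d_min = 2.634 / √37 = 2.634 / 6.083 = 0.433.

d_min ≈ 0.43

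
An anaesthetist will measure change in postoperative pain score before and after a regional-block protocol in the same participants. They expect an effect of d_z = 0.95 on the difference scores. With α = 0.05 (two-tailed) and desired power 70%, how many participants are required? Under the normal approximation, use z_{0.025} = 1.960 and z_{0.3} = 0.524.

n = 7 pairs

For a paired (one-sample on differences) test: n = ((z_{α/2} + z_β) / d)².
z_{α/2} + z_β = 1.960 + 0.524 = 2.484.
n = (2.484 / 0.95)² = 2.615² = 6.84.
Round up.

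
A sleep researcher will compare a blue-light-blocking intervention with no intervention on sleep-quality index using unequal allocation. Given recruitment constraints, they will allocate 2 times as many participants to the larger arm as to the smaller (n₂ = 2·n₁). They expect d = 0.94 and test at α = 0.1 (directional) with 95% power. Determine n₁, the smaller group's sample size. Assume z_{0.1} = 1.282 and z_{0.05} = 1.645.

With allocation ratio k = n₂/n₁ = 2, Var(x̄₁−x̄₂) = σ²(1/n₁ + 1/(k·n₁)) = σ²·(k+1)/(k·n₁).
So n₁ = (1 + 1/k)·((z_{α} + z_β)/d)² = 1.500 × (2.927/0.94)².
n₁ = 1.500 × 9.70 = 14.5.
Round up: n₁ = 15, giving n₂ = 2 × 15 = 30.

n₁ = 15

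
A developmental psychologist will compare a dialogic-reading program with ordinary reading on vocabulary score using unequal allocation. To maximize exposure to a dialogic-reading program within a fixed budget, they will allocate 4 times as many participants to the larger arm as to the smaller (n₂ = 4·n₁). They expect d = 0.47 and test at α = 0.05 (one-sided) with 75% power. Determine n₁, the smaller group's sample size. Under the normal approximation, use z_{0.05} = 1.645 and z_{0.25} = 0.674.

With allocation ratio k = n₂/n₁ = 4, Var(x̄₁−x̄₂) = σ²(1/n₁ + 1/(k·n₁)) = σ²·(k+1)/(k·n₁).
So n₁ = (1 + 1/k)·((z_{α} + z_β)/d)² = 1.250 × (2.319/0.47)².
n₁ = 1.250 × 24.34 = 30.4.
Round up: n₁ = 31, giving n₂ = 4 × 31 = 124.

n₁ = 31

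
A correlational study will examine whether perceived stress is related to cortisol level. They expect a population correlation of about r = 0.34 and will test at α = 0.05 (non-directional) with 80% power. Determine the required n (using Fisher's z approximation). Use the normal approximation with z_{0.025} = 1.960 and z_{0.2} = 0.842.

Fisher's z: C = ½·ln((1+r)/(1−r)) = ½·ln(2.0303) = 0.3541.
n = ((z_{α/2} + z_β)/C)² + 3.
(1.960 + 0.842) / 0.3541 = 2.802 / 0.3541 = 7.913.
n = 7.913² + 3 = 62.62 + 3 = 65.6.
Round up.

n = 66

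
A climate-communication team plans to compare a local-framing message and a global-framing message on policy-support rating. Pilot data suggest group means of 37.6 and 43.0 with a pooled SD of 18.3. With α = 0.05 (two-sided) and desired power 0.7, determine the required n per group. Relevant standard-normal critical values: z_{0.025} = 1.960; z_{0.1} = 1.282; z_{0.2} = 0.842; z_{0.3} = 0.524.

Cohen's d = |M₁ − M₂| / SD_pooled = |37.6 − 43.0| / 18.3 = 5.4 / 18.3 = 0.295.
For two independent groups with equal n: n = 2·((z_{α/2} + z_β) / d)².
z_{α/2} + z_β = 1.960 + 0.524 = 2.484.
n = 2 × (2.484 / 0.295)² = 2 × 8.420² = 2 × 70.90 = 141.8.
Round up to the next whole participant.

n = 142 per group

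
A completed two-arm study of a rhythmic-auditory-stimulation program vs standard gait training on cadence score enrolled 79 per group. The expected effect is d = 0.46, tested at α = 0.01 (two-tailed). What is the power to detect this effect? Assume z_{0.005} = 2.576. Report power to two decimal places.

power ≈ 0.62

For two equal groups, power = Φ(d·√(n/2) − z_{α/2}).
d·√(n/2) = 0.46 × √(79/2) = 0.46 × 6.285 = 2.891.
z_β = 2.891 − 2.576 = 0.315.
Power = Φ(0.315) = 0.624.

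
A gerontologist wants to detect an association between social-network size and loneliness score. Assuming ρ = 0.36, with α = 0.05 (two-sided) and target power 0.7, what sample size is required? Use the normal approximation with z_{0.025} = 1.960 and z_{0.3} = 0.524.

n = 47

Fisher's z: C = ½·ln((1+r)/(1−r)) = ½·ln(2.1250) = 0.3769.
n = ((z_{α/2} + z_β)/C)² + 3.
(1.960 + 0.524) / 0.3769 = 2.484 / 0.3769 = 6.591.
n = 6.591² + 3 = 43.44 + 3 = 46.4.
Round up.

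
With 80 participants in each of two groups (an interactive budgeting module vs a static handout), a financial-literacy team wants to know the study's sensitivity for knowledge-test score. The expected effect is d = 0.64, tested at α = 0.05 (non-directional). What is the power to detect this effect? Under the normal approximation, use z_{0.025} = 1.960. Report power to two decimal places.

For two equal groups, power = Φ(d·√(n/2) − z_{α/2}).
d·√(n/2) = 0.64 × √(80/2) = 0.64 × 6.325 = 4.048.
z_β = 4.048 − 1.960 = 2.088.
Power = Φ(2.088) = 0.982.

power ≈ 0.98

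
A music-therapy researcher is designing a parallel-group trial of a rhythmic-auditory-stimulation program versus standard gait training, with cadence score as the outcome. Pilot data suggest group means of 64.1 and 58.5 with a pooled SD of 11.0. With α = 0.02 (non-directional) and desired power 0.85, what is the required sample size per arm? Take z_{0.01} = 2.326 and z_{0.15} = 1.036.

n = 88 per group

Cohen's d = |M₁ − M₂| / SD_pooled = |64.1 − 58.5| / 11.0 = 5.6 / 11.0 = 0.509.
For two independent groups with equal n: n = 2·((z_{α/2} + z_β) / d)².
z_{α/2} + z_β = 2.326 + 1.036 = 3.362.
n = 2 × (3.362 / 0.509)² = 2 × 6.605² = 2 × 43.63 = 87.3.
Round up to the next whole participant.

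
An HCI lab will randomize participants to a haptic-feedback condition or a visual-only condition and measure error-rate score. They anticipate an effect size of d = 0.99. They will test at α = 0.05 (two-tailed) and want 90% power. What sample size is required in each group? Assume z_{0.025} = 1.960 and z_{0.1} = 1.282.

For two independent groups with equal n: n = 2·((z_{α/2} + z_β) / d)².
z_{α/2} + z_β = 1.960 + 1.282 = 3.242.
n = 2 × (3.242 / 0.99)² = 2 × 3.275² = 2 × 10.72 = 21.4.
Round up to the next whole participant.

n = 22 per group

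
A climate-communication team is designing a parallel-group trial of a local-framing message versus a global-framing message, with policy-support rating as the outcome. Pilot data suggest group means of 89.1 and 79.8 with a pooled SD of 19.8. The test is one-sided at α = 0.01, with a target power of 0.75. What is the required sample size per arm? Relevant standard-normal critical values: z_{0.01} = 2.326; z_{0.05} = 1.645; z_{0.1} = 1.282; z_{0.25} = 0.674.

n = 82 per group

Cohen's d = |M₁ − M₂| / SD_pooled = |89.1 − 79.8| / 19.8 = 9.3 / 19.8 = 0.470.
For two independent groups with equal n: n = 2·((z_{α} + z_β) / d)².
z_{α} + z_β = 2.326 + 0.674 = 3.000.
n = 2 × (3.000 / 0.470)² = 2 × 6.383² = 2 × 40.74 = 81.5.
Round up to the next whole participant.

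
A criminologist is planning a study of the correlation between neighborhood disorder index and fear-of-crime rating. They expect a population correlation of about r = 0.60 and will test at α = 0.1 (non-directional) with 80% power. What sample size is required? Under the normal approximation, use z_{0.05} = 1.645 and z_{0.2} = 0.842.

n = 16

Fisher's z: C = ½·ln((1+r)/(1−r)) = ½·ln(4.0000) = 0.6931.
n = ((z_{α/2} + z_β)/C)² + 3.
(1.645 + 0.842) / 0.6931 = 2.487 / 0.6931 = 3.588.
n = 3.588² + 3 = 12.88 + 3 = 15.9.
Round up.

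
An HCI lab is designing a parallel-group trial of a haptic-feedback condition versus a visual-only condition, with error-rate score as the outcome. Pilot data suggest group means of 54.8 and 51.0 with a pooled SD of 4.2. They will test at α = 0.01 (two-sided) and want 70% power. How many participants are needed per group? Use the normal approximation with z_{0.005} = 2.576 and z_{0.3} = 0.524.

n = 24 per group

Cohen's d = |M₁ − M₂| / SD_pooled = |54.8 − 51.0| / 4.2 = 3.8 / 4.2 = 0.905.
For two independent groups with equal n: n = 2·((z_{α/2} + z_β) / d)².
z_{α/2} + z_β = 2.576 + 0.524 = 3.100.
n = 2 × (3.100 / 0.905)² = 2 × 3.425² = 2 × 11.73 = 23.5.
Round up to the next whole participant.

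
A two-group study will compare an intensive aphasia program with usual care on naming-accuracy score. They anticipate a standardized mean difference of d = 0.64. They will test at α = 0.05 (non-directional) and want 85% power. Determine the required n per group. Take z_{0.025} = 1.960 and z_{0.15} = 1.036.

n = 44 per group

For two independent groups with equal n: n = 2·((z_{α/2} + z_β) / d)².
z_{α/2} + z_β = 1.960 + 1.036 = 2.996.
n = 2 × (2.996 / 0.64)² = 2 × 4.681² = 2 × 21.91 = 43.8.
Round up to the next whole participant.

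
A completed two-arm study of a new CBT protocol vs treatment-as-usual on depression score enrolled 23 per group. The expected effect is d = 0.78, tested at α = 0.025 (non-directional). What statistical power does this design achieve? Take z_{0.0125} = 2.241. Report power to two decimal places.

power ≈ 0.66

For two equal groups, power = Φ(d·√(n/2) − z_{α/2}).
d·√(n/2) = 0.78 × √(23/2) = 0.78 × 3.391 = 2.645.
z_β = 2.645 − 2.241 = 0.404.
Power = Φ(0.404) = 0.657.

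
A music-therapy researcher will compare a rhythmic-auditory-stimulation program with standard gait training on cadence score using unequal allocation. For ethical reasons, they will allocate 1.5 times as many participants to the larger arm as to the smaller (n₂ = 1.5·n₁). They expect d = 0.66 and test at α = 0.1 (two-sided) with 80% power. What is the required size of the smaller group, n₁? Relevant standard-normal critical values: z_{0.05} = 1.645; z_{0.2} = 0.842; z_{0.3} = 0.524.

With allocation ratio k = n₂/n₁ = 1.5, Var(x̄₁−x̄₂) = σ²(1/n₁ + 1/(k·n₁)) = σ²·(k+1)/(k·n₁).
So n₁ = (1 + 1/k)·((z_{α/2} + z_β)/d)² = 1.667 × (2.487/0.66)².
n₁ = 1.667 × 14.20 = 23.7.
Round up: n₁ = 24, giving n₂ = 1.5 × 24 = 36.

n₁ = 24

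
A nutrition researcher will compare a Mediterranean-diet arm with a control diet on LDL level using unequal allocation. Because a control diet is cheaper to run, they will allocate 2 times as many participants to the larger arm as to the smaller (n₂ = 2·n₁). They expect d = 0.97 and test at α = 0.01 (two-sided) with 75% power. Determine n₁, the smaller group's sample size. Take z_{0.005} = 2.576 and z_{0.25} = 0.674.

With allocation ratio k = n₂/n₁ = 2, Var(x̄₁−x̄₂) = σ²(1/n₁ + 1/(k·n₁)) = σ²·(k+1)/(k·n₁).
So n₁ = (1 + 1/k)·((z_{α/2} + z_β)/d)² = 1.500 × (3.250/0.97)².
n₁ = 1.500 × 11.23 = 16.8.
Round up: n₁ = 17, giving n₂ = 2 × 17 = 34.

n₁ = 17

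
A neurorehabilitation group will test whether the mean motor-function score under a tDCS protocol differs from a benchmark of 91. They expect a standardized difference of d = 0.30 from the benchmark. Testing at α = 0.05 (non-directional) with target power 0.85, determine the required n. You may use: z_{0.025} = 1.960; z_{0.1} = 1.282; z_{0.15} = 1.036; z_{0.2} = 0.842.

For a one-sample test: n = ((z_{α/2} + z_β) / d)².
z_{α/2} + z_β = 1.960 + 1.036 = 2.996.
n = (2.996 / 0.30)² = 9.987² = 99.73.
Round up.

n = 100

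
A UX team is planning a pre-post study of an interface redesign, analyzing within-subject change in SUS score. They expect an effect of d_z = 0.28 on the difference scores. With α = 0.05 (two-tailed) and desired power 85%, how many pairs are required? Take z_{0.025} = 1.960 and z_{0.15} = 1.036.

For a paired (one-sample on differences) test: n = ((z_{α/2} + z_β) / d)².
z_{α/2} + z_β = 1.960 + 1.036 = 2.996.
n = (2.996 / 0.28)² = 10.700² = 114.49.
Round up.

n = 115 pairs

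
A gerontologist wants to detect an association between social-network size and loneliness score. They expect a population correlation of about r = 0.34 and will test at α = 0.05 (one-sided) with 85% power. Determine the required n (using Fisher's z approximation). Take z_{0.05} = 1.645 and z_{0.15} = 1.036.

Fisher's z: C = ½·ln((1+r)/(1−r)) = ½·ln(2.0303) = 0.3541.
n = ((z_{α} + z_β)/C)² + 3.
(1.645 + 1.036) / 0.3541 = 2.681 / 0.3541 = 7.571.
n = 7.571² + 3 = 57.32 + 3 = 60.3.
Round up.

n = 61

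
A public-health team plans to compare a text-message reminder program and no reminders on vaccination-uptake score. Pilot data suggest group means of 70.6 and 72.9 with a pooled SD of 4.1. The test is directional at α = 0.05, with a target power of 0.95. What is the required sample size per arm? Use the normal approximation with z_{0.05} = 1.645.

n = 69 per group

Cohen's d = |M₁ − M₂| / SD_pooled = |70.6 − 72.9| / 4.1 = 2.3 / 4.1 = 0.561.
For two independent groups with equal n: n = 2·((z_{α} + z_β) / d)².
z_{α} + z_β = 1.645 + 1.645 = 3.290.
n = 2 × (3.290 / 0.561)² = 2 × 5.865² = 2 × 34.39 = 68.8.
Round up to the next whole participant.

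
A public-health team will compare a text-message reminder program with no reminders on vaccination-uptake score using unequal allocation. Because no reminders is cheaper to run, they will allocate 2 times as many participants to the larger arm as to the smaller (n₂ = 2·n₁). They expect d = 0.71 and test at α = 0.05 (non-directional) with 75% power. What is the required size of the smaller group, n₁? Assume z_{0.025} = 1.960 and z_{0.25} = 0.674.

With allocation ratio k = n₂/n₁ = 2, Var(x̄₁−x̄₂) = σ²(1/n₁ + 1/(k·n₁)) = σ²·(k+1)/(k·n₁).
So n₁ = (1 + 1/k)·((z_{α/2} + z_β)/d)² = 1.500 × (2.634/0.71)².
n₁ = 1.500 × 13.76 = 20.6.
Round up: n₁ = 21, giving n₂ = 2 × 21 = 42.

n₁ = 21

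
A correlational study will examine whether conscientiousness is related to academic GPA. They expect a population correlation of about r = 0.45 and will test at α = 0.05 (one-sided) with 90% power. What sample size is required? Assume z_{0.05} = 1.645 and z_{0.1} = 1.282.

Fisher's z: C = ½·ln((1+r)/(1−r)) = ½·ln(2.6364) = 0.4847.
n = ((z_{α} + z_β)/C)² + 3.
(1.645 + 1.282) / 0.4847 = 2.927 / 0.4847 = 6.039.
n = 6.039² + 3 = 36.47 + 3 = 39.5.
Round up.

n = 40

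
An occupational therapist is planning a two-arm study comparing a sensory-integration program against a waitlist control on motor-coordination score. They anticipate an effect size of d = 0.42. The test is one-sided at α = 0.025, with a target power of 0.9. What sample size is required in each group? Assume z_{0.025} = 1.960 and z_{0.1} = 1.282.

n = 120 per group

For two independent groups with equal n: n = 2·((z_{α} + z_β) / d)².
z_{α} + z_β = 1.960 + 1.282 = 3.242.
n = 2 × (3.242 / 0.42)² = 2 × 7.719² = 2 × 59.58 = 119.2.
Round up to the next whole participant.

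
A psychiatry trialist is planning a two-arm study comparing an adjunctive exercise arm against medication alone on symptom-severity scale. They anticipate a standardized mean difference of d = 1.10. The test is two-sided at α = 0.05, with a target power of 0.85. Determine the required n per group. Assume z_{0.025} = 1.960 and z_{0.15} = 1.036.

For two independent groups with equal n: n = 2·((z_{α/2} + z_β) / d)².
z_{α/2} + z_β = 1.960 + 1.036 = 2.996.
n = 2 × (2.996 / 1.10)² = 2 × 2.724² = 2 × 7.42 = 14.8.
Round up to the next whole participant.

n = 15 per group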